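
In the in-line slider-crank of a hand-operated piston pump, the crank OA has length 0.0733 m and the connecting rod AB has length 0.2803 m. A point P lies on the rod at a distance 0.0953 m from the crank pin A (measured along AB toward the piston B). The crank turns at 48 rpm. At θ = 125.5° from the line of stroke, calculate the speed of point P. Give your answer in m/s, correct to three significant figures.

ω = 5.027 rad/s.  Crank-pin speed |V_A| = rω = 0.36845 m/s, perpendicular to OA.
Rod angle: sinφ = −(r/L) sinθ ⇒ φ = -12.292°; ω_rod = −rω cosθ/√(L²−r²sin²θ) = +0.78123 rad/s.
V_P = V_A + ω_rod × AP, with AP = 0.0953 m along the rod.
Components: V_Px = −rω sinθ − a·ω_rod·sinφ = -0.28411 m/s;  V_Py = rω cosθ + a·ω_rod·cosφ = -0.14121 m/s.
|V_P| = √(V_Px² + V_Py²) = 0.31727 m/s.

0.317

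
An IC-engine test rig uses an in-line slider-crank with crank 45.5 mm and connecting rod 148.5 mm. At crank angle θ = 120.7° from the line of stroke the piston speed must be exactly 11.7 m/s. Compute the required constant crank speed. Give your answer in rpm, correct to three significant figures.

For an in-line slider-crank, |v_piston| = rω|sinθ|·[1 + r cosθ/√(L² − r² sin²θ)].
With r = 0.0455 m, L = 0.1485 m, θ = 120.7°: the bracketed kinematic factor |dx/dθ| = 0.032779 m.
ω = v/|dx/dθ| = 11.7/0.032779 = 356.93 rad/s.
N = 60ω/(2π) = 3408.5 rpm.

3410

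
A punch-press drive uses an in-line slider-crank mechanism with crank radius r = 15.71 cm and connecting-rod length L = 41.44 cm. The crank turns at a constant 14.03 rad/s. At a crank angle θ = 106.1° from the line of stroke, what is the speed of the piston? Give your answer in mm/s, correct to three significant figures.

1880

ω = 14.03 rad/s
For an in-line slider-crank, x = r cosθ + √(L² − r² sin²θ), so v = −rω sinθ·[1 + r cosθ/√(L² − r² sin²θ)].
With r = 0.1571 m, L = 0.4144 m, θ = 106.1°: √(L² − r² sin²θ) = 0.38593 m.
v = −0.1571·14.03·0.96078·[1 + 0.1571·-0.27731/0.38593] = -1.8786 m/s.
|v| = 1.8786 m/s = 1878.6 mm/s.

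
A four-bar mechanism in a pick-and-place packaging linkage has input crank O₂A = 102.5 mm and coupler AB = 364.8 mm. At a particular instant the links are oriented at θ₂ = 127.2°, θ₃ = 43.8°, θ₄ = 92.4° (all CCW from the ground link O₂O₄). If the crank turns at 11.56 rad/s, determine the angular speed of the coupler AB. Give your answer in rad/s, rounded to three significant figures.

2.47

ω₂ = 11.56 rad/s
Differentiating the loop-closure r₂e^{iθ₂}+r₃e^{iθ₃}=r₁+r₄e^{iθ₄} gives r₂ω₂e^{iθ₂}+r₃ω₃e^{iθ₃}=r₄ω₄e^{iθ₄}.
Eliminating the other unknown: ω₃ = r₂ω₂ sin(θ₄−θ₂) / [r₃ sin(θ₃−θ₄)].
Numerator sine = -0.57071; denominator sine = -0.75011.
Result = 0.1025·11.56·(-0.57071) / (0.3648·(-0.75011)) = +2.4713 rad/s; magnitude 2.4713 rad/s.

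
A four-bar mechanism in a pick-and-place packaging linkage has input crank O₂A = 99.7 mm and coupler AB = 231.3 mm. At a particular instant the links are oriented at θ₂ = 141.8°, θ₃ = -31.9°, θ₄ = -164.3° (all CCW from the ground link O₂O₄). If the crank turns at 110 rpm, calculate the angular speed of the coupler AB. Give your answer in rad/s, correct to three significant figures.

ω₂ = 11.52 rad/s (from 110 rpm).
Differentiating the loop-closure r₂e^{iθ₂}+r₃e^{iθ₃}=r₁+r₄e^{iθ₄} gives r₂ω₂e^{iθ₂}+r₃ω₃e^{iθ₃}=r₄ω₄e^{iθ₄}.
Eliminating the other unknown: ω₃ = r₂ω₂ sin(θ₄−θ₂) / [r₃ sin(θ₃−θ₄)].
Numerator sine = +0.80799; denominator sine = +0.73846.
Result = 0.0997·11.52·(+0.80799) / (0.2313·(+0.73846)) = +5.4328 rad/s; magnitude 5.4328 rad/s.

5.43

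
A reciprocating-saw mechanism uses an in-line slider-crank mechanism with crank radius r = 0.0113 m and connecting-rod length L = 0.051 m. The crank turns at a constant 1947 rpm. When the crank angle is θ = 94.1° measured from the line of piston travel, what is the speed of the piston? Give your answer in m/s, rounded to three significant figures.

ω = 2π·1947/60 = 203.9 rad/s
For an in-line slider-crank, x = r cosθ + √(L² − r² sin²θ), so v = −rω sinθ·[1 + r cosθ/√(L² − r² sin²θ)].
With r = 0.0113 m, L = 0.051 m, θ = 94.1°: √(L² − r² sin²θ) = 0.049739 m.
v = −0.0113·203.9·0.99744·[1 + 0.0113·-0.07150/0.049739] = -2.2607 m/s.
|v| = 2.2607 m/s.

2.26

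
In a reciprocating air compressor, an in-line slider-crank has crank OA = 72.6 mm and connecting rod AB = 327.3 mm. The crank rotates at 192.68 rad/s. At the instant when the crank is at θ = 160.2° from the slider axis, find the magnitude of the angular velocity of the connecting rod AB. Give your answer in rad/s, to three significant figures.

40.3

ω = 192.7 rad/s
The rod makes angle φ with the slider axis where L sinφ = r sinθ; differentiating, L cosφ·φ̇ = r ω cosθ.
L cosφ = √(L² − r² sin²θ) = 0.32637 m.
|ω_rod| = r ω |cosθ| / √(L² − r² sin²θ) = 0.0726·192.7·0.94088/0.32637 = 40.327 rad/s.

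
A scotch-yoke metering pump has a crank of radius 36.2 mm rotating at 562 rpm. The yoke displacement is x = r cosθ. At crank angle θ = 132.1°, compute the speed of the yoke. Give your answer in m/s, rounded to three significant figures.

1.58

ω = 58.85 rad/s (from 562 rpm).
x = r cosθ ⇒ ẋ = −rω sinθ.
|v| = rω|sinθ| = 0.0362·58.85·|sin 132.1°| = 1.5808 m/s.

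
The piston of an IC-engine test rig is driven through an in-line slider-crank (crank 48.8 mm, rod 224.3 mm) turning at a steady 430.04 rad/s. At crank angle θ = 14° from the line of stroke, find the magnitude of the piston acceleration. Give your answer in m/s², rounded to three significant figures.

10500

ω = 430 rad/s
x(θ) = r cosθ + √(L² − r² sin²θ); with ω constant, a = ω²·d²x/dθ².
d²x/dθ² = −r cosθ − r²(cos2θ)/√u − r⁴ sin²2θ/(4u^{3/2}),  u = L² − r² sin²θ = 0.0501711 m².
Substituting r = 0.0488 m, L = 0.2243 m, θ = 14°: d²x/dθ² = -0.056766 m.
a = ω²·d²x/dθ² = (430)²·(-0.056766) = -10498 m/s²;  |a| = 10498 m/s².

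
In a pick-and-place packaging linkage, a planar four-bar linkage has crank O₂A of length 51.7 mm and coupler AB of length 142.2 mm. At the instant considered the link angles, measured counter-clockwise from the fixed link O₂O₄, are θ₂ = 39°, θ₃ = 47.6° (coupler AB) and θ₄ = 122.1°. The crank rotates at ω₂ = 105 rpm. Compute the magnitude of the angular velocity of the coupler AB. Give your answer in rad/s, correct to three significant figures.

ω₂ = 11 rad/s (from 105 rpm).
Differentiating the loop-closure r₂e^{iθ₂}+r₃e^{iθ₃}=r₁+r₄e^{iθ₄} gives r₂ω₂e^{iθ₂}+r₃ω₃e^{iθ₃}=r₄ω₄e^{iθ₄}.
Eliminating the other unknown: ω₃ = r₂ω₂ sin(θ₄−θ₂) / [r₃ sin(θ₃−θ₄)].
Numerator sine = +0.99276; denominator sine = -0.96363.
Result = 0.0517·11·(+0.99276) / (0.1422·(-0.96363)) = -4.1185 rad/s; magnitude 4.1185 rad/s.

4.12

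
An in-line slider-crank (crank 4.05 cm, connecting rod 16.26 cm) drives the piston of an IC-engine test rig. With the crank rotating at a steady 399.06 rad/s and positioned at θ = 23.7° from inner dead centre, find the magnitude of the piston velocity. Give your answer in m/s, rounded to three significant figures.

ω = 399.1 rad/s
For an in-line slider-crank, x = r cosθ + √(L² − r² sin²θ), so v = −rω sinθ·[1 + r cosθ/√(L² − r² sin²θ)].
With r = 0.0405 m, L = 0.1626 m, θ = 23.7°: √(L² − r² sin²θ) = 0.16178 m.
v = −0.0405·399.1·0.40195·[1 + 0.0405·0.91566/0.16178] = -7.9853 m/s.
|v| = 7.9853 m/s.

7.99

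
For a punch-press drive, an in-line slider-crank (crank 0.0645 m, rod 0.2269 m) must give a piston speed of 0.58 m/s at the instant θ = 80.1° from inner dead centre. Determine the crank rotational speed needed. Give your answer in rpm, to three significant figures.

For an in-line slider-crank, |v_piston| = rω|sinθ|·[1 + r cosθ/√(L² − r² sin²θ)].
With r = 0.0645 m, L = 0.2269 m, θ = 80.1°: the bracketed kinematic factor |dx/dθ| = 0.066774 m.
ω = v/|dx/dθ| = 0.58/0.066774 = 8.686 rad/s.
N = 60ω/(2π) = 82.945 rpm.

82.9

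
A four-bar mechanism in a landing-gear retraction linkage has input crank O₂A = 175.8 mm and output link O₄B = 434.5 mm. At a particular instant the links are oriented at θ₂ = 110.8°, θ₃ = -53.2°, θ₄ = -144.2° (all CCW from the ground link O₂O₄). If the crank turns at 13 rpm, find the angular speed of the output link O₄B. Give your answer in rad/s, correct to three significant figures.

ω₂ = 1.361 rad/s (from 13 rpm).
Differentiating the loop-closure r₂e^{iθ₂}+r₃e^{iθ₃}=r₁+r₄e^{iθ₄} gives r₂ω₂e^{iθ₂}+r₃ω₃e^{iθ₃}=r₄ω₄e^{iθ₄}.
Eliminating the other unknown: ω₄ = r₂ω₂ sin(θ₂−θ₃) / [r₄ sin(θ₄−θ₃)].
Numerator sine = +0.27564; denominator sine = -0.99985.
Result = 0.1758·1.361·(+0.27564) / (0.4345·(-0.99985)) = -0.15185 rad/s; magnitude 0.15185 rad/s.

0.152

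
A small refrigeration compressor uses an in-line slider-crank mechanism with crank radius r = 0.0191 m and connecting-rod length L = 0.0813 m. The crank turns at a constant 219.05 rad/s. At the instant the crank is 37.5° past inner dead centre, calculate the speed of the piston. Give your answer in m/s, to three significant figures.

ω = 219.1 rad/s
For an in-line slider-crank, x = r cosθ + √(L² − r² sin²θ), so v = −rω sinθ·[1 + r cosθ/√(L² − r² sin²θ)].
With r = 0.0191 m, L = 0.0813 m, θ = 37.5°: √(L² − r² sin²θ) = 0.080464 m.
v = −0.0191·219.1·0.60876·[1 + 0.0191·0.79335/0.080464] = -3.0266 m/s.
|v| = 3.0266 m/s.

3.03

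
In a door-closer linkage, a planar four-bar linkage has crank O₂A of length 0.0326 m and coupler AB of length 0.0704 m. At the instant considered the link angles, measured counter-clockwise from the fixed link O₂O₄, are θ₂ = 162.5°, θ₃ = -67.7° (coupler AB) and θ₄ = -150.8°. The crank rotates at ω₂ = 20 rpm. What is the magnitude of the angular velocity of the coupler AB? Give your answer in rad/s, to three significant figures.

0.711

ω₂ = 2.094 rad/s (from 20 rpm).
Differentiating the loop-closure r₂e^{iθ₂}+r₃e^{iθ₃}=r₁+r₄e^{iθ₄} gives r₂ω₂e^{iθ₂}+r₃ω₃e^{iθ₃}=r₄ω₄e^{iθ₄}.
Eliminating the other unknown: ω₃ = r₂ω₂ sin(θ₄−θ₂) / [r₃ sin(θ₃−θ₄)].
Numerator sine = +0.72777; denominator sine = +0.99276.
Result = 0.0326·2.094·(+0.72777) / (0.0704·(+0.99276)) = +0.71098 rad/s; magnitude 0.71098 rad/s.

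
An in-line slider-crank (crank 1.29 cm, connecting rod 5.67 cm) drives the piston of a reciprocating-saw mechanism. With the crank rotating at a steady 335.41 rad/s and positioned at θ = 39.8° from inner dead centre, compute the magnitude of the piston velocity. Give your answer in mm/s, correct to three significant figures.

ω = 335.4 rad/s
For an in-line slider-crank, x = r cosθ + √(L² − r² sin²θ), so v = −rω sinθ·[1 + r cosθ/√(L² − r² sin²θ)].
With r = 0.0129 m, L = 0.0567 m, θ = 39.8°: √(L² − r² sin²θ) = 0.056095 m.
v = −0.0129·335.4·0.64011·[1 + 0.0129·0.76828/0.056095] = -3.259 m/s.
|v| = 3.259 m/s = 3259 mm/s.

3260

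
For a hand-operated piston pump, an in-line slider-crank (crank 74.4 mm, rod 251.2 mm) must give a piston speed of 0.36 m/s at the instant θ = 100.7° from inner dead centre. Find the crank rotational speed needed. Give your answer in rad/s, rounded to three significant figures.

For an in-line slider-crank, |v_piston| = rω|sinθ|·[1 + r cosθ/√(L² − r² sin²θ)].
With r = 0.0744 m, L = 0.2512 m, θ = 100.7°: the bracketed kinematic factor |dx/dθ| = 0.068904 m.
ω = v/|dx/dθ| = 0.36/0.068904 = 5.2246 rad/s.

5.22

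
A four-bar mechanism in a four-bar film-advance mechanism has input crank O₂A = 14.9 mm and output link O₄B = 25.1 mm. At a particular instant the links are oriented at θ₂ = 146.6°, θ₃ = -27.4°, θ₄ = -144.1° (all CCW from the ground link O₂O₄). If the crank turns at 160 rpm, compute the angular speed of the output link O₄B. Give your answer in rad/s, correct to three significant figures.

1.16

ω₂ = 16.76 rad/s (from 160 rpm).
Differentiating the loop-closure r₂e^{iθ₂}+r₃e^{iθ₃}=r₁+r₄e^{iθ₄} gives r₂ω₂e^{iθ₂}+r₃ω₃e^{iθ₃}=r₄ω₄e^{iθ₄}.
Eliminating the other unknown: ω₄ = r₂ω₂ sin(θ₂−θ₃) / [r₄ sin(θ₄−θ₃)].
Numerator sine = +0.10453; denominator sine = -0.89337.
Result = 0.0149·16.76·(+0.10453) / (0.0251·(-0.89337)) = -1.1638 rad/s; magnitude 1.1638 rad/s.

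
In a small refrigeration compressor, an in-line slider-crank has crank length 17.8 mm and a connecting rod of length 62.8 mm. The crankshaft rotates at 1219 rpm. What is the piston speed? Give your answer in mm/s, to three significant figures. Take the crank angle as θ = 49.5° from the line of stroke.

2050

ω = 2π·1219/60 = 127.7 rad/s
For an in-line slider-crank, x = r cosθ + √(L² − r² sin²θ), so v = −rω sinθ·[1 + r cosθ/√(L² − r² sin²θ)].
With r = 0.0178 m, L = 0.0628 m, θ = 49.5°: √(L² − r² sin²θ) = 0.061324 m.
v = −0.0178·127.7·0.76041·[1 + 0.0178·0.64945/0.061324] = -2.0535 m/s.
|v| = 2.0535 m/s = 2053.5 mm/s.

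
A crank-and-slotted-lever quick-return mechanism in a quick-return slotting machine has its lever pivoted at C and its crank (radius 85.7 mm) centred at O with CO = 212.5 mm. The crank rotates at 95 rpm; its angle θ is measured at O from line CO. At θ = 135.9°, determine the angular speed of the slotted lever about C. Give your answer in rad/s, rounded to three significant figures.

2.17

ω = 9.948 rad/s (from 95 rpm).
Crank pin A relative to C: A = (d + r cosθ, r sinθ); lever angle φ = atan2(r sinθ, d + r cosθ).
Differentiating tanφ: φ̇ = rω(d cosθ + r)/(d² + r² + 2dr cosθ).
d² + r² + 2dr cosθ = |CA|² = 0.0263448 m²;  d cosθ + r = -0.066902 m.
|ω_lever| = |0.0857·9.948·-0.066902| / 0.0263448 = 2.1651 rad/s.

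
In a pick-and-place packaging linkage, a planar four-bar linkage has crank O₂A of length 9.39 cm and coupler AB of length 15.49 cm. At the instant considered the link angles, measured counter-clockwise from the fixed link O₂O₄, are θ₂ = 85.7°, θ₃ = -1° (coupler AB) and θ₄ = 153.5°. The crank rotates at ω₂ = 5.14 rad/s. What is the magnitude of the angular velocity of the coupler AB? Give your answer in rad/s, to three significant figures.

6.70

ω₂ = 5.14 rad/s
Differentiating the loop-closure r₂e^{iθ₂}+r₃e^{iθ₃}=r₁+r₄e^{iθ₄} gives r₂ω₂e^{iθ₂}+r₃ω₃e^{iθ₃}=r₄ω₄e^{iθ₄}.
Eliminating the other unknown: ω₃ = r₂ω₂ sin(θ₄−θ₂) / [r₃ sin(θ₃−θ₄)].
Numerator sine = +0.92587; denominator sine = -0.43051.
Result = 0.0939·5.14·(+0.92587) / (0.1549·(-0.43051)) = -6.7011 rad/s; magnitude 6.7011 rad/s.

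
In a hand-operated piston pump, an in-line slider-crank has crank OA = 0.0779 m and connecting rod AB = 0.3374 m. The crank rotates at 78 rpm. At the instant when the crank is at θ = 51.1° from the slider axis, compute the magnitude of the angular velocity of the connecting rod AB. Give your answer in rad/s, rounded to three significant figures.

1.20

ω = 8.168 rad/s (converted from 78 rpm).
The rod makes angle φ with the slider axis where L sinφ = r sinθ; differentiating, L cosφ·φ̇ = r ω cosθ.
L cosφ = √(L² − r² sin²θ) = 0.33191 m.
|ω_rod| = r ω |cosθ| / √(L² − r² sin²θ) = 0.0779·8.168·0.62796/0.33191 = 1.2039 rad/s.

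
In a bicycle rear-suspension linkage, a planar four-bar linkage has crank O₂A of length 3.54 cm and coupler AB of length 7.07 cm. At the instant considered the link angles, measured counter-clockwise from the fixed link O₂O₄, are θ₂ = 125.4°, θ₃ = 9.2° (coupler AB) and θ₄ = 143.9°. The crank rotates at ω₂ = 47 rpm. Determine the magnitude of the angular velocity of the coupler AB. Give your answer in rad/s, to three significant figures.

ω₂ = 4.922 rad/s (from 47 rpm).
Differentiating the loop-closure r₂e^{iθ₂}+r₃e^{iθ₃}=r₁+r₄e^{iθ₄} gives r₂ω₂e^{iθ₂}+r₃ω₃e^{iθ₃}=r₄ω₄e^{iθ₄}.
Eliminating the other unknown: ω₃ = r₂ω₂ sin(θ₄−θ₂) / [r₃ sin(θ₃−θ₄)].
Numerator sine = +0.31730; denominator sine = -0.71080.
Result = 0.0354·4.922·(+0.31730) / (0.0707·(-0.71080)) = -1.1001 rad/s; magnitude 1.1001 rad/s.

1.10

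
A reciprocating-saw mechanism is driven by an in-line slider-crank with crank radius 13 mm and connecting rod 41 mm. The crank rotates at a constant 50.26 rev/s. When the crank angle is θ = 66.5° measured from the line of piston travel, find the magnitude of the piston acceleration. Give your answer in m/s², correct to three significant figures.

230

ω = 2π·50.3 = 315.8 rad/s
x(θ) = r cosθ + √(L² − r² sin²θ); with ω constant, a = ω²·d²x/dθ².
d²x/dθ² = −r cosθ − r²(cos2θ)/√u − r⁴ sin²2θ/(4u^{3/2}),  u = L² − r² sin²θ = 0.00153887 m².
Substituting r = 0.013 m, L = 0.041 m, θ = 66.5°: d²x/dθ² = -0.0023089 m.
a = ω²·d²x/dθ² = (315.8)²·(-0.0023089) = -230.25 m/s²;  |a| = 230.25 m/s².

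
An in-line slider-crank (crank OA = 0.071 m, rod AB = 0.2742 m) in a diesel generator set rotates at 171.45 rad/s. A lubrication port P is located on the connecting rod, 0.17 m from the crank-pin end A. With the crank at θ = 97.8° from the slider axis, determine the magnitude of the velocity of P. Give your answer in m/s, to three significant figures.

ω = 171.4 rad/s.  Crank-pin speed |V_A| = rω = 12.173 m/s, perpendicular to OA.
Rod angle: sinφ = −(r/L) sinθ ⇒ φ = -14.865°; ω_rod = −rω cosθ/√(L²−r²sin²θ) = +6.2336 rad/s.
V_P = V_A + ω_rod × AP, with AP = 0.17 m along the rod.
Components: V_Px = −rω sinθ − a·ω_rod·sinφ = -11.788 m/s;  V_Py = rω cosθ + a·ω_rod·cosφ = -0.62781 m/s.
|V_P| = √(V_Px² + V_Py²) = 11.805 m/s.

11.8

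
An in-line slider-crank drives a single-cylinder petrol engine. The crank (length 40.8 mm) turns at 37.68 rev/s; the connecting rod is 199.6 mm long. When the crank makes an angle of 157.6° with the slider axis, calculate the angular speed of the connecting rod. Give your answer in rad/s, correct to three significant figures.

44.9

ω = 236.8 rad/s (converted from 37.68 rev/s).
The rod makes angle φ with the slider axis where L sinφ = r sinθ; differentiating, L cosφ·φ̇ = r ω cosθ.
L cosφ = √(L² − r² sin²θ) = 0.19899 m.
|ω_rod| = r ω |cosθ| / √(L² − r² sin²θ) = 0.0408·236.8·0.92455/0.19899 = 44.879 rad/s.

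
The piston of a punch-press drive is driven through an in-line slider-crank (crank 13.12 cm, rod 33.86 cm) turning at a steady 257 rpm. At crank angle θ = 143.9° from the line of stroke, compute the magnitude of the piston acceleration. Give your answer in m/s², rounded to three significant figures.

63.9

ω = 2π·257/60 = 26.91 rad/s
x(θ) = r cosθ + √(L² − r² sin²θ); with ω constant, a = ω²·d²x/dθ².
d²x/dθ² = −r cosθ − r²(cos2θ)/√u − r⁴ sin²2θ/(4u^{3/2}),  u = L² − r² sin²θ = 0.108674 m².
Substituting r = 0.1312 m, L = 0.3386 m, θ = 143.9°: d²x/dθ² = +0.088172 m.
a = ω²·d²x/dθ² = (26.91)²·(+0.088172) = +63.863 m/s²;  |a| = 63.863 m/s².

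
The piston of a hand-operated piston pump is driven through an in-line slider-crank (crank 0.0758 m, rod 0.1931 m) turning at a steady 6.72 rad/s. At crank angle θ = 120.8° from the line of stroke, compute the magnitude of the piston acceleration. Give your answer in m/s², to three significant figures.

2.38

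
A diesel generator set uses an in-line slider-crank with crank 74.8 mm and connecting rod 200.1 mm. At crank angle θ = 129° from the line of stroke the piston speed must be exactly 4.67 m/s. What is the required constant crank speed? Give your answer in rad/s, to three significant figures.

107

For an in-line slider-crank, |v_piston| = rω|sinθ|·[1 + r cosθ/√(L² − r² sin²θ)].
With r = 0.0748 m, L = 0.2001 m, θ = 129°: the bracketed kinematic factor |dx/dθ| = 0.043839 m.
ω = v/|dx/dθ| = 4.67/0.043839 = 106.53 rad/s.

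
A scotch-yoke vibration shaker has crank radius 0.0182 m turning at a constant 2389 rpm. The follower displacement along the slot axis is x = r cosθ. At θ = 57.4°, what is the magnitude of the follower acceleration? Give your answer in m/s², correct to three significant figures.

614

ω = 250.2 rad/s (from 2389 rpm).
x = r cosθ ⇒ ẍ = −rω² cosθ (ω constant).
|a| = rω²|cosθ| = 0.0182·(250.2)²·|cos 57.4°| = 613.71 m/s².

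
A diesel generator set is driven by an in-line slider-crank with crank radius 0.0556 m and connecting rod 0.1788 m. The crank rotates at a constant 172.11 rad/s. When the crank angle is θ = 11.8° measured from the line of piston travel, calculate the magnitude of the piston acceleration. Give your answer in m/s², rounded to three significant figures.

2080

ω = 172.1 rad/s
x(θ) = r cosθ + √(L² − r² sin²θ); with ω constant, a = ω²·d²x/dθ².
d²x/dθ² = −r cosθ − r²(cos2θ)/√u − r⁴ sin²2θ/(4u^{3/2}),  u = L² − r² sin²θ = 0.0318402 m².
Substituting r = 0.0556 m, L = 0.1788 m, θ = 11.8°: d²x/dθ² = -0.070368 m.
a = ω²·d²x/dθ² = (172.1)²·(-0.070368) = -2084.4 m/s²;  |a| = 2084.4 m/s².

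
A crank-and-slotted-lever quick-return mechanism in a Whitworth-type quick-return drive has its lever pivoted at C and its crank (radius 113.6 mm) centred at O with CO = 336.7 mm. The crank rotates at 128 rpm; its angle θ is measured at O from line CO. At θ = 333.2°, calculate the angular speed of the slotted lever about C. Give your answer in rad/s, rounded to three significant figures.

3.24

ω = 13.4 rad/s (from 128 rpm).
Crank pin A relative to C: A = (d + r cosθ, r sinθ); lever angle φ = atan2(r sinθ, d + r cosθ).
Differentiating tanφ: φ̇ = rω(d cosθ + r)/(d² + r² + 2dr cosθ).
d² + r² + 2dr cosθ = |CA|² = 0.194553 m²;  d cosθ + r = +0.41413 m.
|ω_lever| = |0.1136·13.4·+0.41413| / 0.194553 = 3.2413 rad/s.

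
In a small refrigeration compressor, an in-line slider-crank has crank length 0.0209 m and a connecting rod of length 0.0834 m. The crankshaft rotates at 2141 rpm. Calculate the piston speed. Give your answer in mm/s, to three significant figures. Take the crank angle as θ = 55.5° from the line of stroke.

ω = 2π·2141/60 = 224.2 rad/s
For an in-line slider-crank, x = r cosθ + √(L² − r² sin²θ), so v = −rω sinθ·[1 + r cosθ/√(L² − r² sin²θ)].
With r = 0.0209 m, L = 0.0834 m, θ = 55.5°: √(L² − r² sin²θ) = 0.081602 m.
v = −0.0209·224.2·0.82413·[1 + 0.0209·0.56641/0.081602] = -4.422 m/s.
|v| = 4.422 m/s = 4422 mm/s.

4420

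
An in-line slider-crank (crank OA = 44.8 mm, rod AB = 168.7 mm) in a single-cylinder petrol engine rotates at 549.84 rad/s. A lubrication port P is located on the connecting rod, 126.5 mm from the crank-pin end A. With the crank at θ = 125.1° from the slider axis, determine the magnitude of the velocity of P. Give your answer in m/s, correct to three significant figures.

18.1

ω = 549.8 rad/s.  Crank-pin speed |V_A| = rω = 24.633 m/s, perpendicular to OA.
Rod angle: sinφ = −(r/L) sinθ ⇒ φ = -12.549°; ω_rod = −rω cosθ/√(L²−r²sin²θ) = +86.014 rad/s.
V_P = V_A + ω_rod × AP, with AP = 0.1265 m along the rod.
Components: V_Px = −rω sinθ − a·ω_rod·sinφ = -17.789 m/s;  V_Py = rω cosθ + a·ω_rod·cosφ = -3.5431 m/s.
|V_P| = √(V_Px² + V_Py²) = 18.139 m/s.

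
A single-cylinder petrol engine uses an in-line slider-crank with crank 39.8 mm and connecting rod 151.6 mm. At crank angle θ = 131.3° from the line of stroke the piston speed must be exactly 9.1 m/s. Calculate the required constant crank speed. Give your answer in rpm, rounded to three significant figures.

3530

For an in-line slider-crank, |v_piston| = rω|sinθ|·[1 + r cosθ/√(L² − r² sin²θ)].
With r = 0.0398 m, L = 0.1516 m, θ = 131.3°: the bracketed kinematic factor |dx/dθ| = 0.024616 m.
ω = v/|dx/dθ| = 9.1/0.024616 = 369.68 rad/s.
N = 60ω/(2π) = 3530.2 rpm.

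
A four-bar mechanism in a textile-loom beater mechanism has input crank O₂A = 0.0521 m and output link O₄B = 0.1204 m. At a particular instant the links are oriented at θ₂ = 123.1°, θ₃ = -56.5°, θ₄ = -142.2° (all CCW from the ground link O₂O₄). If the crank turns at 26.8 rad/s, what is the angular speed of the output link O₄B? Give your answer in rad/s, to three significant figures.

0.0812

ω₂ = 26.8 rad/s
Differentiating the loop-closure r₂e^{iθ₂}+r₃e^{iθ₃}=r₁+r₄e^{iθ₄} gives r₂ω₂e^{iθ₂}+r₃ω₃e^{iθ₃}=r₄ω₄e^{iθ₄}.
Eliminating the other unknown: ω₄ = r₂ω₂ sin(θ₂−θ₃) / [r₄ sin(θ₄−θ₃)].
Numerator sine = +0.00698; denominator sine = -0.99719.
Result = 0.0521·26.8·(+0.00698) / (0.1204·(-0.99719)) = -0.08119 rad/s; magnitude 0.08119 rad/s.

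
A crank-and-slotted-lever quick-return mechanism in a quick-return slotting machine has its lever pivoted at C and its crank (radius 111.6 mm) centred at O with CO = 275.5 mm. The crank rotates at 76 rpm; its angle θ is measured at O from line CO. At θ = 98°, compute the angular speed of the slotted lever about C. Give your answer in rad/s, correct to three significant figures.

0.815

ω = 7.959 rad/s (from 76 rpm).
Crank pin A relative to C: A = (d + r cosθ, r sinθ); lever angle φ = atan2(r sinθ, d + r cosθ).
Differentiating tanφ: φ̇ = rω(d cosθ + r)/(d² + r² + 2dr cosθ).
d² + r² + 2dr cosθ = |CA|² = 0.0797968 m²;  d cosθ + r = +0.073258 m.
|ω_lever| = |0.1116·7.959·+0.073258| / 0.0797968 = 0.81541 rad/s.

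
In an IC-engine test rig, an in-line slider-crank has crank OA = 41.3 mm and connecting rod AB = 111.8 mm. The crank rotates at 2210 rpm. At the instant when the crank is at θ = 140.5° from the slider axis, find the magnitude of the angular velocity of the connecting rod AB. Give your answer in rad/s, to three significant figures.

ω = 231.4 rad/s (converted from 2210 rpm).
The rod makes angle φ with the slider axis where L sinφ = r sinθ; differentiating, L cosφ·φ̇ = r ω cosθ.
L cosφ = √(L² − r² sin²θ) = 0.10867 m.
|ω_rod| = r ω |cosθ| / √(L² − r² sin²θ) = 0.0413·231.4·0.77162/0.10867 = 67.868 rad/s.

67.9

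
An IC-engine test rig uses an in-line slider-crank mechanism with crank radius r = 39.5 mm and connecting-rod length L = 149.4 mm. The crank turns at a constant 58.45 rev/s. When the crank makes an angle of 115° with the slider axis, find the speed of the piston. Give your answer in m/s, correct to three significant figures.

11.6

ω = 2π·58.5 = 367.3 rad/s
For an in-line slider-crank, x = r cosθ + √(L² − r² sin²θ), so v = −rω sinθ·[1 + r cosθ/√(L² − r² sin²θ)].
With r = 0.0395 m, L = 0.1494 m, θ = 115°: √(L² − r² sin²θ) = 0.14505 m.
v = −0.0395·367.3·0.90631·[1 + 0.0395·-0.42262/0.14505] = -11.634 m/s.
|v| = 11.634 m/s.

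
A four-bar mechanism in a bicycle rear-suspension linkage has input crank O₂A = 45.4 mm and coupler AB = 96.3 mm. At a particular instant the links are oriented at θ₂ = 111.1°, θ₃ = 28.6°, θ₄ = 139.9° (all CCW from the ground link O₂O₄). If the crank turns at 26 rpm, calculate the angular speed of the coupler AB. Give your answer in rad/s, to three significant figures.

0.664

ω₂ = 2.723 rad/s (from 26 rpm).
Differentiating the loop-closure r₂e^{iθ₂}+r₃e^{iθ₃}=r₁+r₄e^{iθ₄} gives r₂ω₂e^{iθ₂}+r₃ω₃e^{iθ₃}=r₄ω₄e^{iθ₄}.
Eliminating the other unknown: ω₃ = r₂ω₂ sin(θ₄−θ₂) / [r₃ sin(θ₃−θ₄)].
Numerator sine = +0.48175; denominator sine = -0.93169.
Result = 0.0454·2.723·(+0.48175) / (0.0963·(-0.93169)) = -0.66372 rad/s; magnitude 0.66372 rad/s.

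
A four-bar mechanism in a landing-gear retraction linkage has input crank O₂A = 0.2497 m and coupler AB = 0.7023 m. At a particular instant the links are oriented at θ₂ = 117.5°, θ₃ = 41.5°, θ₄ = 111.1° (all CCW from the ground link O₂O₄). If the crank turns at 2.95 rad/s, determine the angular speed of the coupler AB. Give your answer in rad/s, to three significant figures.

0.125

ω₂ = 2.95 rad/s
Differentiating the loop-closure r₂e^{iθ₂}+r₃e^{iθ₃}=r₁+r₄e^{iθ₄} gives r₂ω₂e^{iθ₂}+r₃ω₃e^{iθ₃}=r₄ω₄e^{iθ₄}.
Eliminating the other unknown: ω₃ = r₂ω₂ sin(θ₄−θ₂) / [r₃ sin(θ₃−θ₄)].
Numerator sine = -0.11147; denominator sine = -0.93728.
Result = 0.2497·2.95·(-0.11147) / (0.7023·(-0.93728)) = +0.12474 rad/s; magnitude 0.12474 rad/s.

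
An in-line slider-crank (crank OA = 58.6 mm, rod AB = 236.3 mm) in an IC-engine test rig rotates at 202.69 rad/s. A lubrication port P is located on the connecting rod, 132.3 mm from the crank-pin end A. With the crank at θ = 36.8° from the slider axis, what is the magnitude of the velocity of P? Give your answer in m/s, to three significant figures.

8.95

ω = 202.7 rad/s.  Crank-pin speed |V_A| = rω = 11.878 m/s, perpendicular to OA.
Rod angle: sinφ = −(r/L) sinθ ⇒ φ = -8.543°; ω_rod = −rω cosθ/√(L²−r²sin²θ) = -40.7 rad/s.
V_P = V_A + ω_rod × AP, with AP = 0.1323 m along the rod.
Components: V_Px = −rω sinθ − a·ω_rod·sinφ = -7.9149 m/s;  V_Py = rω cosθ + a·ω_rod·cosφ = +4.1859 m/s.
|V_P| = √(V_Px² + V_Py²) = 8.9536 m/s.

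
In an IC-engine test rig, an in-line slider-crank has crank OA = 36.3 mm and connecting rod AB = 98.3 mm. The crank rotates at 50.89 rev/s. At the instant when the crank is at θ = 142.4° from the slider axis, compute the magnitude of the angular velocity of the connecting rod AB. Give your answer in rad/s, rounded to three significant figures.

ω = 319.8 rad/s (converted from 50.89 rev/s).
The rod makes angle φ with the slider axis where L sinφ = r sinθ; differentiating, L cosφ·φ̇ = r ω cosθ.
L cosφ = √(L² − r² sin²θ) = 0.095772 m.
|ω_rod| = r ω |cosθ| / √(L² − r² sin²θ) = 0.0363·319.8·0.79229/0.095772 = 96.02 rad/s.

96.0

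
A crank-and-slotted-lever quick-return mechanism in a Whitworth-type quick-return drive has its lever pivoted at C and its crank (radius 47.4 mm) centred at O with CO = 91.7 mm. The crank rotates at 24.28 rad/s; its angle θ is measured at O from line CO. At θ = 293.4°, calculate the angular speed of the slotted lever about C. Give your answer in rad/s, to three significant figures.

6.84

ω = 24.28 rad/s
Crank pin A relative to C: A = (d + r cosθ, r sinθ); lever angle φ = atan2(r sinθ, d + r cosθ).
Differentiating tanφ: φ̇ = rω(d cosθ + r)/(d² + r² + 2dr cosθ).
d² + r² + 2dr cosθ = |CA|² = 0.0141081 m²;  d cosθ + r = +0.083818 m.
|ω_lever| = |0.0474·24.28·+0.083818| / 0.0141081 = 6.8375 rad/s.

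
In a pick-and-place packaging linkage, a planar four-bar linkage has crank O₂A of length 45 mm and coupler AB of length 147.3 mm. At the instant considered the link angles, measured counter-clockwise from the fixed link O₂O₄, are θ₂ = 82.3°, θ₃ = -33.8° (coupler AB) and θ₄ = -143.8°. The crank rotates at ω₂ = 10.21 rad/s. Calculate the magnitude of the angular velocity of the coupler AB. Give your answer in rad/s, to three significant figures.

ω₂ = 10.21 rad/s
Differentiating the loop-closure r₂e^{iθ₂}+r₃e^{iθ₃}=r₁+r₄e^{iθ₄} gives r₂ω₂e^{iθ₂}+r₃ω₃e^{iθ₃}=r₄ω₄e^{iθ₄}.
Eliminating the other unknown: ω₃ = r₂ω₂ sin(θ₄−θ₂) / [r₃ sin(θ₃−θ₄)].
Numerator sine = +0.72055; denominator sine = +0.93969.
Result = 0.045·10.21·(+0.72055) / (0.1473·(+0.93969)) = +2.3917 rad/s; magnitude 2.3917 rad/s.

2.39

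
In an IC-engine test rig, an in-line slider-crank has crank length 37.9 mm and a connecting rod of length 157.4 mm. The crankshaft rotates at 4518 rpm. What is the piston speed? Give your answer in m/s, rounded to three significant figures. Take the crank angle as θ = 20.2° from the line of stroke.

ω = 2π·4518/60 = 473.1 rad/s
For an in-line slider-crank, x = r cosθ + √(L² − r² sin²θ), so v = −rω sinθ·[1 + r cosθ/√(L² − r² sin²θ)].
With r = 0.0379 m, L = 0.1574 m, θ = 20.2°: √(L² − r² sin²θ) = 0.15686 m.
v = −0.0379·473.1·0.34530·[1 + 0.0379·0.93849/0.15686] = -7.5957 m/s.
|v| = 7.5957 m/s.

7.60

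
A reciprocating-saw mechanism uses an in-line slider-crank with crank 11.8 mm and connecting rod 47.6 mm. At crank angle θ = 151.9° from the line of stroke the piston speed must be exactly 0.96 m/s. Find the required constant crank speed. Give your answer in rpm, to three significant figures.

2120

For an in-line slider-crank, |v_piston| = rω|sinθ|·[1 + r cosθ/√(L² − r² sin²θ)].
With r = 0.0118 m, L = 0.0476 m, θ = 151.9°: the bracketed kinematic factor |dx/dθ| = 0.0043342 m.
ω = v/|dx/dθ| = 0.96/0.0043342 = 221.5 rad/s.
N = 60ω/(2π) = 2115.1 rpm.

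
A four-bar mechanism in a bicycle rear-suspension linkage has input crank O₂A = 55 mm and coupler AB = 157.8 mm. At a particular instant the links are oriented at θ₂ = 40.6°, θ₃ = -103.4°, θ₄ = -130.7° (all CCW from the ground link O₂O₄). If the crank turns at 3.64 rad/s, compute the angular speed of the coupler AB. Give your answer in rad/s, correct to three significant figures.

0.418

ω₂ = 3.64 rad/s
Differentiating the loop-closure r₂e^{iθ₂}+r₃e^{iθ₃}=r₁+r₄e^{iθ₄} gives r₂ω₂e^{iθ₂}+r₃ω₃e^{iθ₃}=r₄ω₄e^{iθ₄}.
Eliminating the other unknown: ω₃ = r₂ω₂ sin(θ₄−θ₂) / [r₃ sin(θ₃−θ₄)].
Numerator sine = -0.15126; denominator sine = +0.45865.
Result = 0.055·3.64·(-0.15126) / (0.1578·(+0.45865)) = -0.41841 rad/s; magnitude 0.41841 rad/s.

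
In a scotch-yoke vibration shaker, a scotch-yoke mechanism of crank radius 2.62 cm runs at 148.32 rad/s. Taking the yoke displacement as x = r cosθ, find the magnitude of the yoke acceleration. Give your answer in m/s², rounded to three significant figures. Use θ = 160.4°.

543

ω = 148.3 rad/s
x = r cosθ ⇒ ẍ = −rω² cosθ (ω constant).
|a| = rω²|cosθ| = 0.0262·(148.3)²·|cos 160.4°| = 542.97 m/s².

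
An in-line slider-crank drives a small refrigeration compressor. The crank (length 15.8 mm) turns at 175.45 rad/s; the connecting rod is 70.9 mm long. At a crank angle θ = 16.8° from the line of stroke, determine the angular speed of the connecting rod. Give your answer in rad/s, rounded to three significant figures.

ω = 175.4 rad/s
The rod makes angle φ with the slider axis where L sinφ = r sinθ; differentiating, L cosφ·φ̇ = r ω cosθ.
L cosφ = √(L² − r² sin²θ) = 0.070753 m.
|ω_rod| = r ω |cosθ| / √(L² − r² sin²θ) = 0.0158·175.4·0.95732/0.070753 = 37.508 rad/s.

37.5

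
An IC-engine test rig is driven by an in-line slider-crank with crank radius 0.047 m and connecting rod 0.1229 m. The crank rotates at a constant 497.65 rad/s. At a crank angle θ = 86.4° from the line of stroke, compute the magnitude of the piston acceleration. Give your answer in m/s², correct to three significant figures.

ω = 497.6 rad/s
x(θ) = r cosθ + √(L² − r² sin²θ); with ω constant, a = ω²·d²x/dθ².
d²x/dθ² = −r cosθ − r²(cos2θ)/√u − r⁴ sin²2θ/(4u^{3/2}),  u = L² − r² sin²θ = 0.0129041 m².
Substituting r = 0.047 m, L = 0.1229 m, θ = 86.4°: d²x/dθ² = +0.016328 m.
a = ω²·d²x/dθ² = (497.6)²·(+0.016328) = +4043.8 m/s²;  |a| = 4043.8 m/s².

4040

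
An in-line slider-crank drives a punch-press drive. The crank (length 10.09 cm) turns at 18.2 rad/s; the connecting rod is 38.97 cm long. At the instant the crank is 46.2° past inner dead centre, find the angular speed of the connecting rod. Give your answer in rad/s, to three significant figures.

3.32

ω = 18.2 rad/s
The rod makes angle φ with the slider axis where L sinφ = r sinθ; differentiating, L cosφ·φ̇ = r ω cosθ.
L cosφ = √(L² − r² sin²θ) = 0.38283 m.
|ω_rod| = r ω |cosθ| / √(L² − r² sin²θ) = 0.1009·18.2·0.69214/0.38283 = 3.3201 rad/s.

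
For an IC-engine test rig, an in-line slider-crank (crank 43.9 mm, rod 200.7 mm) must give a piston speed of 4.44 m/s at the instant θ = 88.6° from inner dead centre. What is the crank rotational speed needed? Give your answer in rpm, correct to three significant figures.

961

For an in-line slider-crank, |v_piston| = rω|sinθ|·[1 + r cosθ/√(L² − r² sin²θ)].
With r = 0.0439 m, L = 0.2007 m, θ = 88.6°: the bracketed kinematic factor |dx/dθ| = 0.044127 m.
ω = v/|dx/dθ| = 4.44/0.044127 = 100.62 rad/s.
N = 60ω/(2π) = 960.83 rpm.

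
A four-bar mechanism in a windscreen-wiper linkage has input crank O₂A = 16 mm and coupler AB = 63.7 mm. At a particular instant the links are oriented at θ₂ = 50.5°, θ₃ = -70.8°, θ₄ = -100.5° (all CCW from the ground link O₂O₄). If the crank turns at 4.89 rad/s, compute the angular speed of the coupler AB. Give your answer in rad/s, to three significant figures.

ω₂ = 4.89 rad/s
Differentiating the loop-closure r₂e^{iθ₂}+r₃e^{iθ₃}=r₁+r₄e^{iθ₄} gives r₂ω₂e^{iθ₂}+r₃ω₃e^{iθ₃}=r₄ω₄e^{iθ₄}.
Eliminating the other unknown: ω₃ = r₂ω₂ sin(θ₄−θ₂) / [r₃ sin(θ₃−θ₄)].
Numerator sine = -0.48481; denominator sine = +0.49546.
Result = 0.016·4.89·(-0.48481) / (0.0637·(+0.49546)) = -1.2019 rad/s; magnitude 1.2019 rad/s.

1.20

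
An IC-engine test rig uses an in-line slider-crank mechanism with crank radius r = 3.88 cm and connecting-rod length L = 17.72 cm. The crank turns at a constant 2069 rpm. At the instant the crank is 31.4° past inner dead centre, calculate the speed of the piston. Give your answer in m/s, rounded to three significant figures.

5.20

ω = 2π·2069/60 = 216.7 rad/s
For an in-line slider-crank, x = r cosθ + √(L² − r² sin²θ), so v = −rω sinθ·[1 + r cosθ/√(L² − r² sin²θ)].
With r = 0.0388 m, L = 0.1772 m, θ = 31.4°: √(L² − r² sin²θ) = 0.17604 m.
v = −0.0388·216.7·0.52101·[1 + 0.0388·0.85355/0.17604] = -5.2039 m/s.
|v| = 5.2039 m/s.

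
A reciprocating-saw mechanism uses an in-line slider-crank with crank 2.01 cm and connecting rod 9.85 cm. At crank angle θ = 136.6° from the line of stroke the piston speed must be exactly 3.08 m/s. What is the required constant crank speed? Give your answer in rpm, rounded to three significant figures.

For an in-line slider-crank, |v_piston| = rω|sinθ|·[1 + r cosθ/√(L² − r² sin²θ)].
With r = 0.0201 m, L = 0.0985 m, θ = 136.6°: the bracketed kinematic factor |dx/dθ| = 0.011742 m.
ω = v/|dx/dθ| = 3.08/0.011742 = 262.3 rad/s.
N = 60ω/(2π) = 2504.8 rpm.

2500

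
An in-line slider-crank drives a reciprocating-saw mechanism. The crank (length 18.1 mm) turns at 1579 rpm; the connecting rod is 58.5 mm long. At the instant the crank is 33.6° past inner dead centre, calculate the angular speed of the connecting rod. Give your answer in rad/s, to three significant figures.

43.3

ω = 165.4 rad/s (converted from 1579 rpm).
The rod makes angle φ with the slider axis where L sinφ = r sinθ; differentiating, L cosφ·φ̇ = r ω cosθ.
L cosφ = √(L² − r² sin²θ) = 0.057636 m.
|ω_rod| = r ω |cosθ| / √(L² − r² sin²θ) = 0.0181·165.4·0.83292/0.057636 = 43.251 rad/s.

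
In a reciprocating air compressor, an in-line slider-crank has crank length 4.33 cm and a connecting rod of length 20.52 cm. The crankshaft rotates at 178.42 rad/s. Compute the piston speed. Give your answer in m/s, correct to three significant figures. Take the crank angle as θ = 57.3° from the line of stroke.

7.25

ω = 178.4 rad/s
For an in-line slider-crank, x = r cosθ + √(L² − r² sin²θ), so v = −rω sinθ·[1 + r cosθ/√(L² − r² sin²θ)].
With r = 0.0433 m, L = 0.2052 m, θ = 57.3°: √(L² − r² sin²θ) = 0.20194 m.
v = −0.0433·178.4·0.84151·[1 + 0.0433·0.54024/0.20194] = -7.2543 m/s.
|v| = 7.2543 m/s.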